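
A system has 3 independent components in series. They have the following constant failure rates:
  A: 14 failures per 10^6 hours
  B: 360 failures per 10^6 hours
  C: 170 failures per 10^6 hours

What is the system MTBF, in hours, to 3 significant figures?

Series of exponential components: λ_sys = Σ λ_i
λ_sys = 0.000014 + 0.00036 + 0.00017 = 5.4400e-04 /h
MTBF = 1 / λ_sys = 1840 h

1840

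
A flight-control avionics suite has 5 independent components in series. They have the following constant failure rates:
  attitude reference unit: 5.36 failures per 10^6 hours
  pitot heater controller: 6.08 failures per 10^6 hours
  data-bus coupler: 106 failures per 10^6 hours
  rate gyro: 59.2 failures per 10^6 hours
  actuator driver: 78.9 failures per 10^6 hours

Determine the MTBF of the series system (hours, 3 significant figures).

3910

Series of exponential components: λ_sys = Σ λ_i
λ_sys = 0.00000536 + 0.00000608 + 0.000106 + 0.0000592 + 0.0000789 = 2.5554e-04 /h
MTBF = 1 / λ_sys = 3910 h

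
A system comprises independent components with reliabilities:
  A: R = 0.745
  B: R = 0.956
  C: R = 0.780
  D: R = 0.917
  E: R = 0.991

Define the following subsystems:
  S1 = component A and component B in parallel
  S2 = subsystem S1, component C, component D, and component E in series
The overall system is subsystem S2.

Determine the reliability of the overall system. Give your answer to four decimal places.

0.7009

Parallel (A and B): 1 − (1 − 0.745000)(1 − 0.956000) = 0.988780
Series ([0.988780], C, D, and E): 0.988780 × 0.780000 × 0.917000 × 0.991000 = 0.7009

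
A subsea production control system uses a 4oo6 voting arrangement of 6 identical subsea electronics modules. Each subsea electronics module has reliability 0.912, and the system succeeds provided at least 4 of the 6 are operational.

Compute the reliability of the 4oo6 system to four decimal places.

0.9889

R = Σ_{i=4}^{6} C(6,i) p^i (1−p)^{6−i} with p = 0.912
C(6,4)·0.912^4·0.088^2 = 0.080359
C(6,5)·0.912^5·0.088^1 = 0.333126
C(6,6)·0.912^6·0.088^0 = 0.575399
Sum = 0.9889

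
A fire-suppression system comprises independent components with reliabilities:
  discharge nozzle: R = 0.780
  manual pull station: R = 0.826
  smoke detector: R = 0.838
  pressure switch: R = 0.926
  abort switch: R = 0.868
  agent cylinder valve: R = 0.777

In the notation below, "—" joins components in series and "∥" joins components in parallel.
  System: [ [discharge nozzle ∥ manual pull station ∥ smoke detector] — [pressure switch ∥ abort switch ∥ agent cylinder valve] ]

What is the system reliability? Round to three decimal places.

0.992

Parallel (discharge nozzle, manual pull station, and smoke detector): 1 − (1 − 0.78000)(1 − 0.82600)(1 − 0.83800) = 0.99380
Parallel (pressure switch, abort switch, and agent cylinder valve): 1 − (1 − 0.92600)(1 − 0.86800)(1 − 0.77700) = 0.99782
Series ([0.99380] and [0.99782]): 0.99380 × 0.99782 = 0.992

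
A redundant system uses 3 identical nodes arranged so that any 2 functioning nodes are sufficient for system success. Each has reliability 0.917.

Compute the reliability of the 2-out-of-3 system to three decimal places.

R = Σ_{i=2}^{3} C(3,i) p^i (1−p)^{3−i} with p = 0.917
C(3,2)·0.917^2·0.083^1 = 0.20938
C(3,3)·0.917^3·0.083^0 = 0.77110
Sum = 0.980

0.980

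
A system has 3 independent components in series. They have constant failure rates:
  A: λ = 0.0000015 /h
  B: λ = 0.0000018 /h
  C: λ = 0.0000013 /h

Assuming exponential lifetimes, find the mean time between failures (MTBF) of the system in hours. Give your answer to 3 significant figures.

217000

Series of exponential components: λ_sys = Σ λ_i
λ_sys = 0.0000015 + 0.0000018 + 0.0000013 = 4.6000e-06 /h
MTBF = 1 / λ_sys = 217000 h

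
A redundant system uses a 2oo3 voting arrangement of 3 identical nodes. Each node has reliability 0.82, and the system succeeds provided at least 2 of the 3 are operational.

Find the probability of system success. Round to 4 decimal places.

0.9145

R = Σ_{i=2}^{3} C(3,i) p^i (1−p)^{3−i} with p = 0.82
C(3,2)·0.82^2·0.18^1 = 0.363096
C(3,3)·0.82^3·0.18^0 = 0.551368
Sum = 0.9145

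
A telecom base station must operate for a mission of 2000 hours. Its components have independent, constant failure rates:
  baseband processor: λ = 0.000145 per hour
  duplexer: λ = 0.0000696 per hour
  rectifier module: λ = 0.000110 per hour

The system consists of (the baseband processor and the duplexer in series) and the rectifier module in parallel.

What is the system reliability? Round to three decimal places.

0.931

R(baseband processor) = exp(−0.000145 × 2000) = 0.74826
R(duplexer) = exp(−0.0000696 × 2000) = 0.87005
R(rectifier module) = exp(−0.000110 × 2000) = 0.80252
Series (baseband processor and duplexer): 0.74826 × 0.87005 = 0.65102
Parallel ([0.65102] and rectifier module): 1 − (1 − 0.65102)(1 − 0.80252) = 0.931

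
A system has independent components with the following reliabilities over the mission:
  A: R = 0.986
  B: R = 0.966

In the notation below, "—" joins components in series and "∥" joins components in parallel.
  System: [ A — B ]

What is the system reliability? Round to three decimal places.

0.952

Series (A and B): 0.98600 × 0.96600 = 0.952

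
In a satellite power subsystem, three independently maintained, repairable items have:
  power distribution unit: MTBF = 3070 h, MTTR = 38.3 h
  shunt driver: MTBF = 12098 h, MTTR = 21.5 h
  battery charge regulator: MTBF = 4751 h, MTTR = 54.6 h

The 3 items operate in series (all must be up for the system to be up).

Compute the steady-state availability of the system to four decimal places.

A(power distribution unit) = MTBF/(MTBF+MTTR) = 3070/(3070+38.3) = 0.987678
A(shunt driver) = MTBF/(MTBF+MTTR) = 12098/(12098+21.5) = 0.998226
A(battery charge regulator) = MTBF/(MTBF+MTTR) = 4751/(4751+54.6) = 0.988638
Series availability: 0.987678 × 0.998226 × 0.988638 = 0.9747

0.9747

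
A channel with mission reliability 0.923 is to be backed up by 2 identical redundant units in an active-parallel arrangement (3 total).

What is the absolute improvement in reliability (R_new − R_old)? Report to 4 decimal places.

0.0765

R_before = 0.923
R_after = 1 − (1 − 0.923)^3 = 0.9995
ΔR = 0.9995 − 0.923 = 0.0765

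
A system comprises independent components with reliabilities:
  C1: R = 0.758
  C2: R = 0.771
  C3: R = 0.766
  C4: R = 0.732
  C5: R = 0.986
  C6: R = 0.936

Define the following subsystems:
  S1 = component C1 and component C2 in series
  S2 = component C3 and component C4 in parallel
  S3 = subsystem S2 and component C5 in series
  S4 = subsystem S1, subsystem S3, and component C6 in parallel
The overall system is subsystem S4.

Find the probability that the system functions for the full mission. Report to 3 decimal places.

Series (C1 and C2): 0.75800 × 0.77100 = 0.58442
Parallel (C3 and C4): 1 − (1 − 0.76600)(1 − 0.73200) = 0.93729
Series ([0.93729] and C5): 0.93729 × 0.98600 = 0.92417
Parallel ([0.58442], [0.92417], and C6): 1 − (1 − 0.58442)(1 − 0.92417)(1 − 0.93600) = 0.998

0.998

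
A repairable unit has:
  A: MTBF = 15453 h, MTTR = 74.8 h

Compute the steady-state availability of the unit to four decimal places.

A(A) = MTBF/(MTBF+MTTR) = 15453/(15453+74.8) = 0.9952

0.9952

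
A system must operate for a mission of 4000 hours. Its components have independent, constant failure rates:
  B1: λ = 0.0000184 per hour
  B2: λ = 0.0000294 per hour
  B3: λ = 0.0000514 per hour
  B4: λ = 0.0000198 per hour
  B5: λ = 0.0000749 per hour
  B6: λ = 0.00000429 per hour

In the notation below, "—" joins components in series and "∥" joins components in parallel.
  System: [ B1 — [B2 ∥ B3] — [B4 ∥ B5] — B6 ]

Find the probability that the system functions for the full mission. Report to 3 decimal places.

R(B1) = exp(−0.0000184 × 4000) = 0.92904
R(B2) = exp(−0.0000294 × 4000) = 0.88905
R(B3) = exp(−0.0000514 × 4000) = 0.81416
R(B4) = exp(−0.0000198 × 4000) = 0.92386
R(B5) = exp(−0.0000749 × 4000) = 0.74111
R(B6) = exp(−0.00000429 × 4000) = 0.98299
Parallel (B2 and B3): 1 − (1 − 0.88905)(1 − 0.81416) = 0.97938
Parallel (B4 and B5): 1 − (1 − 0.92386)(1 − 0.74111) = 0.98029
Series (B1, [0.97938], [0.98029], and B6): 0.92904 × 0.97938 × 0.98029 × 0.98299 = 0.877

0.877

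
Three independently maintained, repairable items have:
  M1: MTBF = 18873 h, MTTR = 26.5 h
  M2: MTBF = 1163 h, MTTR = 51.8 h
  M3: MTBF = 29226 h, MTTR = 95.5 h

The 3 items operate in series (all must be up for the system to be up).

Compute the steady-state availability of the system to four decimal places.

A(M1) = MTBF/(MTBF+MTTR) = 18873/(18873+26.5) = 0.998598
A(M2) = MTBF/(MTBF+MTTR) = 1163/(1163+51.8) = 0.957359
A(M3) = MTBF/(MTBF+MTTR) = 29226/(29226+95.5) = 0.996743
Series availability: 0.998598 × 0.957359 × 0.996743 = 0.9529

0.9529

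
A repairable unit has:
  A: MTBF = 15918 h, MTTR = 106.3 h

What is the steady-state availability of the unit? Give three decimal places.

A(A) = MTBF/(MTBF+MTTR) = 15918/(15918+106.3) = 0.993

0.993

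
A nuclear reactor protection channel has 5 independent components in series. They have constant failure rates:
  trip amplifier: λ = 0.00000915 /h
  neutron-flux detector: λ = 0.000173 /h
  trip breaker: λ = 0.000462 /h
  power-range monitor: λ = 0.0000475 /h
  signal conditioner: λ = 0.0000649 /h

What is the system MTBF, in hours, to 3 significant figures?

Series of exponential components: λ_sys = Σ λ_i
λ_sys = 0.00000915 + 0.000173 + 0.000462 + 0.0000475 + 0.0000649 = 7.5655e-04 /h
MTBF = 1 / λ_sys = 1320 h

1320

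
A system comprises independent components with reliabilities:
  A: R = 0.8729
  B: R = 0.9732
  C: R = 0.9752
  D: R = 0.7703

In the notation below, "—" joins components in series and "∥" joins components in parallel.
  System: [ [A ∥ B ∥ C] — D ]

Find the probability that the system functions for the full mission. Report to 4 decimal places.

Parallel (A, B, and C): 1 − (1 − 0.872900)(1 − 0.973200)(1 − 0.975200) = 0.999916
Series ([0.999916] and D): 0.999916 × 0.770300 = 0.7702

0.7702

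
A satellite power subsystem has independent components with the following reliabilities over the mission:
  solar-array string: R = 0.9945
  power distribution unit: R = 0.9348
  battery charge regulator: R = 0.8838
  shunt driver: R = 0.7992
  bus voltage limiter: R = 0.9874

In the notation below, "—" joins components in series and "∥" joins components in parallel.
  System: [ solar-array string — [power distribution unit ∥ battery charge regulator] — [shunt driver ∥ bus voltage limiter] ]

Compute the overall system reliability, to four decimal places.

Parallel (power distribution unit and battery charge regulator): 1 − (1 − 0.934800)(1 − 0.883800) = 0.992424
Parallel (shunt driver and bus voltage limiter): 1 − (1 − 0.799200)(1 − 0.987400) = 0.997470
Series (solar-array string, [0.992424], and [0.997470]): 0.994500 × 0.992424 × 0.997470 = 0.9845

0.9845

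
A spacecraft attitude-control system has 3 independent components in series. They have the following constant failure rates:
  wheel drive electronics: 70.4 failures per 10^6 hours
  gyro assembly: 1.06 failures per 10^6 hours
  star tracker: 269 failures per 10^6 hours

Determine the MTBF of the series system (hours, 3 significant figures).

2940

Series of exponential components: λ_sys = Σ λ_i
λ_sys = 0.0000704 + 0.00000106 + 0.000269 = 3.4046e-04 /h
MTBF = 1 / λ_sys = 2940 h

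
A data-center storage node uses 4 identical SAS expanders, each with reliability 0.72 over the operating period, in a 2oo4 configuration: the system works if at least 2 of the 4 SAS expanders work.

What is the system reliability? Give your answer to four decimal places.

R = Σ_{i=2}^{4} C(4,i) p^i (1−p)^{4−i} with p = 0.72
C(4,2)·0.72^2·0.28^2 = 0.243855
C(4,3)·0.72^3·0.28^1 = 0.418038
C(4,4)·0.72^4·0.28^0 = 0.268739
Sum = 0.9306

0.9306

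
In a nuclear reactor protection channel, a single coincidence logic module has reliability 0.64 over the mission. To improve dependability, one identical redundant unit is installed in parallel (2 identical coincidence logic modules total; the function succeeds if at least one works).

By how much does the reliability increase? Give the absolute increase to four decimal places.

R_before = 0.64
R_after = 1 − (1 − 0.64)^2 = 0.8704
ΔR = 0.8704 − 0.64 = 0.2304

0.2304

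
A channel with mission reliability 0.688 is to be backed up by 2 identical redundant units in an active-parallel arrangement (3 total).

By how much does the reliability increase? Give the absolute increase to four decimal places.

R_before = 0.688
R_after = 1 − (1 − 0.688)^3 = 0.9696
ΔR = 0.9696 − 0.688 = 0.2816

0.2816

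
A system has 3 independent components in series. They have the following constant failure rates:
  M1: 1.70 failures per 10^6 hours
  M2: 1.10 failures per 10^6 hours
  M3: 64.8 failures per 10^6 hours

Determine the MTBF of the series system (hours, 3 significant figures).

Series of exponential components: λ_sys = Σ λ_i
λ_sys = 0.00000170 + 0.00000110 + 0.0000648 = 6.7600e-05 /h
MTBF = 1 / λ_sys = 14800 h

14800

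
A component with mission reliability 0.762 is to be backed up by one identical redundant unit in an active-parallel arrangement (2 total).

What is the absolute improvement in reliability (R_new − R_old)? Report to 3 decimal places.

R_before = 0.762
R_after = 1 − (1 − 0.762)^2 = 0.943
ΔR = 0.943 − 0.762 = 0.181

0.181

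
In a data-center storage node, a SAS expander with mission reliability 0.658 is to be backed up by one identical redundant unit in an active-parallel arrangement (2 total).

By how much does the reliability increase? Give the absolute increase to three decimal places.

0.225

R_before = 0.658
R_after = 1 − (1 − 0.658)^2 = 0.883
ΔR = 0.883 − 0.658 = 0.225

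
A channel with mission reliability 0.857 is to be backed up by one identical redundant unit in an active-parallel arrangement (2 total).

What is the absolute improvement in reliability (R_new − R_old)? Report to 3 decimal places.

R_before = 0.857
R_after = 1 − (1 − 0.857)^2 = 0.980
ΔR = 0.980 − 0.857 = 0.123

0.123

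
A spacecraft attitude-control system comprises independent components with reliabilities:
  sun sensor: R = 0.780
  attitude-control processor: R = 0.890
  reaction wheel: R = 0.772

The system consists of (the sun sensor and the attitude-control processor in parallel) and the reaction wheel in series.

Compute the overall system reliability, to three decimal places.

0.753

Parallel (sun sensor and attitude-control processor): 1 − (1 − 0.78000)(1 − 0.89000) = 0.97580
Series ([0.97580] and reaction wheel): 0.97580 × 0.77200 = 0.753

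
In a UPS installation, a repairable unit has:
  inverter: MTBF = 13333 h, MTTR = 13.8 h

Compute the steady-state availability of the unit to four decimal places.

0.9990

A(inverter) = MTBF/(MTBF+MTTR) = 13333/(13333+13.8) = 0.9990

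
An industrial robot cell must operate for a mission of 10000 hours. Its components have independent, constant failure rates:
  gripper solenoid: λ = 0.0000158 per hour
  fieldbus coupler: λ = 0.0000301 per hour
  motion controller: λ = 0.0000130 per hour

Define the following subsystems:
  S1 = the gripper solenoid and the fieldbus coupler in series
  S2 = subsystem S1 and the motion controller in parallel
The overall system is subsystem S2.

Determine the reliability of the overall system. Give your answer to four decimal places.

0.9551

R(gripper solenoid) = exp(−0.0000158 × 10000) = 0.853850
R(fieldbus coupler) = exp(−0.0000301 × 10000) = 0.740078
R(motion controller) = exp(−0.0000130 × 10000) = 0.878095
Series (gripper solenoid and fieldbus coupler): 0.853850 × 0.740078 = 0.631916
Parallel ([0.631916] and motion controller): 1 − (1 − 0.631916)(1 − 0.878095) = 0.9551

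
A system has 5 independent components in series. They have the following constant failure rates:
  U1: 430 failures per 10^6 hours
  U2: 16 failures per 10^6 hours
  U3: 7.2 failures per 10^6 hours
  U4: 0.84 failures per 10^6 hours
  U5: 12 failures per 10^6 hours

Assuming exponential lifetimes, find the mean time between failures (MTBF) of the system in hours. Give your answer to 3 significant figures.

2150

Series of exponential components: λ_sys = Σ λ_i
λ_sys = 0.00043 + 0.000016 + 0.0000072 + 0.00000084 + 0.000012 = 4.6604e-04 /h
MTBF = 1 / λ_sys = 2150 h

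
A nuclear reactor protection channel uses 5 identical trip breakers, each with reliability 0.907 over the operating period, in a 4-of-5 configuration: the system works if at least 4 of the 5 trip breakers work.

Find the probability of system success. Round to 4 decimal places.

0.9285

R = Σ_{i=4}^{5} C(5,i) p^i (1−p)^{5−i} with p = 0.907
C(5,4)·0.907^4·0.093^1 = 0.314689
C(5,5)·0.907^5·0.093^0 = 0.613813
Sum = 0.9285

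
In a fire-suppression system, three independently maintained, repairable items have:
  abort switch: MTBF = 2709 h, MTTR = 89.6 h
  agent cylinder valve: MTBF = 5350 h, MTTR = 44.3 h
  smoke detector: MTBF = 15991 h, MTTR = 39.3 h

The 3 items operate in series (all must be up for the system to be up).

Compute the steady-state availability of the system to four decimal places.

0.9577

A(abort switch) = MTBF/(MTBF+MTTR) = 2709/(2709+89.6) = 0.967984
A(agent cylinder valve) = MTBF/(MTBF+MTTR) = 5350/(5350+44.3) = 0.991788
A(smoke detector) = MTBF/(MTBF+MTTR) = 15991/(15991+39.3) = 0.997548
Series availability: 0.967984 × 0.991788 × 0.997548 = 0.9577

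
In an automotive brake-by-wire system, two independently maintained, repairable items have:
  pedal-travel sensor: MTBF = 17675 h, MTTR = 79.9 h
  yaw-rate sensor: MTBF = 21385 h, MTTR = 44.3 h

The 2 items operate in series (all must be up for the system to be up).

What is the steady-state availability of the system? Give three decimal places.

0.993

A(pedal-travel sensor) = MTBF/(MTBF+MTTR) = 17675/(17675+79.9) = 0.995500
A(yaw-rate sensor) = MTBF/(MTBF+MTTR) = 21385/(21385+44.3) = 0.997933
Series availability: 0.995500 × 0.997933 = 0.993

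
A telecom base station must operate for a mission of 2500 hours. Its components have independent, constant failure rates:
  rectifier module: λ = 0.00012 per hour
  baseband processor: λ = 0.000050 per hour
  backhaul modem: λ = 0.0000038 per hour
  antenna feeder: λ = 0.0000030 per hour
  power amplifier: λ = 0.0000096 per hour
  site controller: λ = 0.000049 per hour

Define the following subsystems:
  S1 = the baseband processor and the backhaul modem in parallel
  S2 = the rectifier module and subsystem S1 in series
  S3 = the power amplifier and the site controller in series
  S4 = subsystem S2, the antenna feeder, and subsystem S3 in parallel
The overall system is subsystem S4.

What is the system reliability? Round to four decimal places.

0.9997

R(rectifier module) = exp(−0.00012 × 2500) = 0.740818
R(baseband processor) = exp(−0.000050 × 2500) = 0.882497
R(backhaul modem) = exp(−0.0000038 × 2500) = 0.990545
R(antenna feeder) = exp(−0.0000030 × 2500) = 0.992528
R(power amplifier) = exp(−0.0000096 × 2500) = 0.976286
R(site controller) = exp(−0.000049 × 2500) = 0.884706
Parallel (baseband processor and backhaul modem): 1 − (1 − 0.882497)(1 − 0.990545) = 0.998889
Series (rectifier module and [0.998889]): 0.740818 × 0.998889 = 0.739995
Series (power amplifier and site controller): 0.976286 × 0.884706 = 0.863726
Parallel ([0.739995], antenna feeder, and [0.863726]): 1 − (1 − 0.739995)(1 − 0.992528)(1 − 0.863726) = 0.9997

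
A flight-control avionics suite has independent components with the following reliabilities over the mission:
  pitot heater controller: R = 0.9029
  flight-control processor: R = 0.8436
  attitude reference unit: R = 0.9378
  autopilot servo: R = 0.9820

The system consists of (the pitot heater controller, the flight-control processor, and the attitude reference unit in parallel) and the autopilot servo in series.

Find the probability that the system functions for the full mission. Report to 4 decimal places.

Parallel (pitot heater controller, flight-control processor, and attitude reference unit): 1 − (1 − 0.902900)(1 − 0.843600)(1 − 0.937800) = 0.999055
Series ([0.999055] and autopilot servo): 0.999055 × 0.982000 = 0.9811

0.9811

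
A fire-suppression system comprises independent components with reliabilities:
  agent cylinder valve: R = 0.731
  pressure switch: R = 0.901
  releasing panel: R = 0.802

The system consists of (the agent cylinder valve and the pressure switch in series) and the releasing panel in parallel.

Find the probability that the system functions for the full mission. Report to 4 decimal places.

Series (agent cylinder valve and pressure switch): 0.731000 × 0.901000 = 0.658631
Parallel ([0.658631] and releasing panel): 1 − (1 − 0.658631)(1 − 0.802000) = 0.9324

0.9324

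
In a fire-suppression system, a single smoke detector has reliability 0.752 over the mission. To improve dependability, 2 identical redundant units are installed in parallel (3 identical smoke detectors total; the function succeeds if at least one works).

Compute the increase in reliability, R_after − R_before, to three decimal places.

0.233

R_before = 0.752
R_after = 1 − (1 − 0.752)^3 = 0.985
ΔR = 0.985 − 0.752 = 0.233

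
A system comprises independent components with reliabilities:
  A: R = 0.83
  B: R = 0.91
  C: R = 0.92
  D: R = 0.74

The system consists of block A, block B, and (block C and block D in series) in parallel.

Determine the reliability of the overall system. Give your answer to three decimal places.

Series (C and D): 0.92000 × 0.74000 = 0.68080
Parallel (A, B, and [0.68080]): 1 − (1 − 0.83000)(1 − 0.91000)(1 − 0.68080) = 0.995

0.995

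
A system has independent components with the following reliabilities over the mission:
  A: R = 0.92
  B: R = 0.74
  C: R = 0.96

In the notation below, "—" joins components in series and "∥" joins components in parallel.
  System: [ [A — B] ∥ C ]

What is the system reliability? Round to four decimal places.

0.9872

Series (A and B): 0.920000 × 0.740000 = 0.680800
Parallel ([0.680800] and C): 1 − (1 − 0.680800)(1 − 0.960000) = 0.9872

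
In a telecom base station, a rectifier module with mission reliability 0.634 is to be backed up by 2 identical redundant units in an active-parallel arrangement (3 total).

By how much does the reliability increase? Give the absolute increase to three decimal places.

0.317

R_before = 0.634
R_after = 1 − (1 − 0.634)^3 = 0.951
ΔR = 0.951 − 0.634 = 0.317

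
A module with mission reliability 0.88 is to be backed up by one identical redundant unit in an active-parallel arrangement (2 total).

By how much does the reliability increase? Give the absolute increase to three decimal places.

0.106

R_before = 0.88
R_after = 1 − (1 − 0.88)^2 = 0.986
ΔR = 0.986 − 0.88 = 0.106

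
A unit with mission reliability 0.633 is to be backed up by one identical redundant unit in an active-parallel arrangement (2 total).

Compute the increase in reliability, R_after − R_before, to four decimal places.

R_before = 0.633
R_after = 1 − (1 − 0.633)^2 = 0.8653
ΔR = 0.8653 − 0.633 = 0.2323

0.2323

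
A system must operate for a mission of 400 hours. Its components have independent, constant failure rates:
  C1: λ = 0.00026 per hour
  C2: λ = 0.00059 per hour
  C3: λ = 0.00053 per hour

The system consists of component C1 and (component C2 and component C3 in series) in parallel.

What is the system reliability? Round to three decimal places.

R(C1) = exp(−0.00026 × 400) = 0.90123
R(C2) = exp(−0.00059 × 400) = 0.78978
R(C3) = exp(−0.00053 × 400) = 0.80896
Series (C2 and C3): 0.78978 × 0.80896 = 0.63890
Parallel (C1 and [0.63890]): 1 − (1 − 0.90123)(1 − 0.63890) = 0.964

0.964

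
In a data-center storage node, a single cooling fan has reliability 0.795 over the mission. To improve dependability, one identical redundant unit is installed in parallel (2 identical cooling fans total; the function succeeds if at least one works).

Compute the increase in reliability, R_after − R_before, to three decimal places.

0.163

R_before = 0.795
R_after = 1 − (1 − 0.795)^2 = 0.958
ΔR = 0.958 − 0.795 = 0.163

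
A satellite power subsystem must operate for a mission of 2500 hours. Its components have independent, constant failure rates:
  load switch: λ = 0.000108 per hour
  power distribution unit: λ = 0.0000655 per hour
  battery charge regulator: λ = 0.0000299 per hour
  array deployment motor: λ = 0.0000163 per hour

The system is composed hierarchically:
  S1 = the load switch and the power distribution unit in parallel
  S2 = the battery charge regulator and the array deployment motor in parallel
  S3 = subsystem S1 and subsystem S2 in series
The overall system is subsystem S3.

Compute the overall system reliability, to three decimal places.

0.961

R(load switch) = exp(−0.000108 × 2500) = 0.76338
R(power distribution unit) = exp(−0.0000655 × 2500) = 0.84895
R(battery charge regulator) = exp(−0.0000299 × 2500) = 0.92798
R(array deployment motor) = exp(−0.0000163 × 2500) = 0.96007
Parallel (load switch and power distribution unit): 1 − (1 − 0.76338)(1 − 0.84895) = 0.96426
Parallel (battery charge regulator and array deployment motor): 1 − (1 − 0.92798)(1 − 0.96007) = 0.99712
Series ([0.96426] and [0.99712]): 0.96426 × 0.99712 = 0.961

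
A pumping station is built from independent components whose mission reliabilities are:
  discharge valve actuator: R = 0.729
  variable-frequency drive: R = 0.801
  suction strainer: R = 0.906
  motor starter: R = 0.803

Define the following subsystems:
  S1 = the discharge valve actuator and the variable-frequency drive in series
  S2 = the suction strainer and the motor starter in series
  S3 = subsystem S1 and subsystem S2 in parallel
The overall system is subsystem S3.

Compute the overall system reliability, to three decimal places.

0.887

Series (discharge valve actuator and variable-frequency drive): 0.72900 × 0.80100 = 0.58393
Series (suction strainer and motor starter): 0.90600 × 0.80300 = 0.72752
Parallel ([0.58393] and [0.72752]): 1 − (1 − 0.58393)(1 − 0.72752) = 0.887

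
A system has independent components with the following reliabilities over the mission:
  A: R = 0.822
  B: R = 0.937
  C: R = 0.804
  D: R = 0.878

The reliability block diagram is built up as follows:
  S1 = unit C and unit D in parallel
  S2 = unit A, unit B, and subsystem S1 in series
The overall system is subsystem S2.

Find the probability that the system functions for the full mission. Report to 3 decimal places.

0.752

Parallel (C and D): 1 − (1 − 0.80400)(1 − 0.87800) = 0.97609
Series (A, B, and [0.97609]): 0.82200 × 0.93700 × 0.97609 = 0.752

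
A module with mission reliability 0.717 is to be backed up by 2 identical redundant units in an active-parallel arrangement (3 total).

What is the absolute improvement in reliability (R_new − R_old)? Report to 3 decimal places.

0.260

R_before = 0.717
R_after = 1 − (1 − 0.717)^3 = 0.977
ΔR = 0.977 − 0.717 = 0.260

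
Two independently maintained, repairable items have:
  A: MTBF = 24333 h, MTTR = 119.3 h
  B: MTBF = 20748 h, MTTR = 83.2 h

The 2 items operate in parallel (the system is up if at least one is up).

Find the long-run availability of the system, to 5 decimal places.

A(A) = MTBF/(MTBF+MTTR) = 24333/(24333+119.3) = 0.995121
A(B) = MTBF/(MTBF+MTTR) = 20748/(20748+83.2) = 0.996006
Parallel availability: 1 − (1 − 0.995121)(1 − 0.996006) = 0.99998

0.99998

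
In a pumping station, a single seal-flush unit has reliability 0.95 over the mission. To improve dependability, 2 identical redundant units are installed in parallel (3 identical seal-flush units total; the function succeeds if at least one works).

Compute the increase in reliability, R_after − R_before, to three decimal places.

R_before = 0.95
R_after = 1 − (1 − 0.95)^3 = 1.000
ΔR = 1.000 − 0.95 = 0.050

0.050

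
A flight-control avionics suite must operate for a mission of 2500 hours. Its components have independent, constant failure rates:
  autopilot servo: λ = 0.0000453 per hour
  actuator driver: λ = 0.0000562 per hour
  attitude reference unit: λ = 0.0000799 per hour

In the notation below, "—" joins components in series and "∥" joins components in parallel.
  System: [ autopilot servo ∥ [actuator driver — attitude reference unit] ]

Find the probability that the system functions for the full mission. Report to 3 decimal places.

R(autopilot servo) = exp(−0.0000453 × 2500) = 0.89293
R(actuator driver) = exp(−0.0000562 × 2500) = 0.86892
R(attitude reference unit) = exp(−0.0000799 × 2500) = 0.81894
Series (actuator driver and attitude reference unit): 0.86892 × 0.81894 = 0.71159
Parallel (autopilot servo and [0.71159]): 1 − (1 − 0.89293)(1 − 0.71159) = 0.969

0.969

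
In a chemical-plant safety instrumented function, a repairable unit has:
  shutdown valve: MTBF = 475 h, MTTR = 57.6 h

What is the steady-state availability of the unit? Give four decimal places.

A(shutdown valve) = MTBF/(MTBF+MTTR) = 475/(475+57.6) = 0.8919

0.8919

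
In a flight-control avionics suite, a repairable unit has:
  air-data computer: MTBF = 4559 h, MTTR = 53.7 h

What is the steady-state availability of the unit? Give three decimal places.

0.988

A(air-data computer) = MTBF/(MTBF+MTTR) = 4559/(4559+53.7) = 0.988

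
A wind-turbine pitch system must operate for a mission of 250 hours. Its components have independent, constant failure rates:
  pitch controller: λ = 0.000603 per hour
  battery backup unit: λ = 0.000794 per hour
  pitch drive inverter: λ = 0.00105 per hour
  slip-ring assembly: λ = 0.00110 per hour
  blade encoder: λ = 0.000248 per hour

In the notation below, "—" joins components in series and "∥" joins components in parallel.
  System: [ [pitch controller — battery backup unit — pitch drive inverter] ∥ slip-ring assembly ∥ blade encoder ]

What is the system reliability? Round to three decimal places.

R(pitch controller) = exp(−0.000603 × 250) = 0.86006
R(battery backup unit) = exp(−0.000794 × 250) = 0.81996
R(pitch drive inverter) = exp(−0.00105 × 250) = 0.76913
R(slip-ring assembly) = exp(−0.00110 × 250) = 0.75957
R(blade encoder) = exp(−0.000248 × 250) = 0.93988
Series (pitch controller, battery backup unit, and pitch drive inverter): 0.86006 × 0.81996 × 0.76913 = 0.54240
Parallel ([0.54240], slip-ring assembly, and blade encoder): 1 − (1 − 0.54240)(1 − 0.75957)(1 − 0.93988) = 0.993

0.993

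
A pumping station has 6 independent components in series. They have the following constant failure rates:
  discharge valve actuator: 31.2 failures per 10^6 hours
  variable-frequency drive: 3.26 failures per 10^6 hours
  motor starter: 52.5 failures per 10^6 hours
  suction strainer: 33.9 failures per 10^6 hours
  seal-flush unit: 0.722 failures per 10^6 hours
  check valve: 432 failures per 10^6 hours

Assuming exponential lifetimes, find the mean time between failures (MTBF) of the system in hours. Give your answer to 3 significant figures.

Series of exponential components: λ_sys = Σ λ_i
λ_sys = 0.0000312 + 0.00000326 + 0.0000525 + 0.0000339 + 0.000000722 + 0.000432 = 5.5358e-04 /h
MTBF = 1 / λ_sys = 1810 h

1810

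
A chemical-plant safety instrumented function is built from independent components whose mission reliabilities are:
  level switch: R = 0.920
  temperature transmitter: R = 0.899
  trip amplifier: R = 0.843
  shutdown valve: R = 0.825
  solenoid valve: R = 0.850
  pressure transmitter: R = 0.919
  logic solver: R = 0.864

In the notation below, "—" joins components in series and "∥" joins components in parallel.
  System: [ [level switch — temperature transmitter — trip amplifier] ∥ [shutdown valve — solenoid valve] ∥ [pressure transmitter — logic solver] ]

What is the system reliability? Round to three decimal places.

Series (level switch, temperature transmitter, and trip amplifier): 0.92000 × 0.89900 × 0.84300 = 0.69723
Series (shutdown valve and solenoid valve): 0.82500 × 0.85000 = 0.70125
Series (pressure transmitter and logic solver): 0.91900 × 0.86400 = 0.79402
Parallel ([0.69723], [0.70125], and [0.79402]): 1 − (1 − 0.69723)(1 − 0.70125)(1 − 0.79402) = 0.981

0.981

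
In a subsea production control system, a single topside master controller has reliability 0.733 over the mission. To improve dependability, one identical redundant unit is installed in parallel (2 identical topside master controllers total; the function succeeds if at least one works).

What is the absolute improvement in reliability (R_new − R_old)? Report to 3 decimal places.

R_before = 0.733
R_after = 1 − (1 − 0.733)^2 = 0.929
ΔR = 0.929 − 0.733 = 0.196

0.196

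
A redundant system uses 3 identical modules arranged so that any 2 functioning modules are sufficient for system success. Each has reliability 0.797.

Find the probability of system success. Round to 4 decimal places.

0.8931

R = Σ_{i=2}^{3} C(3,i) p^i (1−p)^{3−i} with p = 0.797
C(3,2)·0.797^2·0.203^1 = 0.386842
C(3,3)·0.797^3·0.203^0 = 0.506262
Sum = 0.8931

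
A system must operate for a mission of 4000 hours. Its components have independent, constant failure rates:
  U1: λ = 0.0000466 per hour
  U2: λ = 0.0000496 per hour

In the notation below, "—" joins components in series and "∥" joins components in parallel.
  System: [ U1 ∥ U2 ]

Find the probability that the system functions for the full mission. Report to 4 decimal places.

0.9694

R(U1) = exp(−0.0000466 × 4000) = 0.829942
R(U2) = exp(−0.0000496 × 4000) = 0.820042
Parallel (U1 and U2): 1 − (1 − 0.829942)(1 − 0.820042) = 0.9694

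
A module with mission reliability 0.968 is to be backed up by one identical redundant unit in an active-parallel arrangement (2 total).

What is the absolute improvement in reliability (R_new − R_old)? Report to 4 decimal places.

0.0310

R_before = 0.968
R_after = 1 − (1 − 0.968)^2 = 0.9990
ΔR = 0.9990 − 0.968 = 0.0310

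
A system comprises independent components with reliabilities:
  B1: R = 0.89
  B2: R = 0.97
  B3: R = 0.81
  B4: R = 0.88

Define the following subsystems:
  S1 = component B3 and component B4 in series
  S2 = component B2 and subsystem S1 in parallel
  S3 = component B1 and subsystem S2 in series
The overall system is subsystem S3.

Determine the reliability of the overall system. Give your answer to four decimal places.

0.8823

Series (B3 and B4): 0.810000 × 0.880000 = 0.712800
Parallel (B2 and [0.712800]): 1 − (1 − 0.970000)(1 − 0.712800) = 0.991384
Series (B1 and [0.991384]): 0.890000 × 0.991384 = 0.8823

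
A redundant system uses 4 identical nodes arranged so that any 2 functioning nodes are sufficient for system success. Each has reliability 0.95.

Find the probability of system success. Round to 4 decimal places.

0.9995

R = Σ_{i=2}^{4} C(4,i) p^i (1−p)^{4−i} with p = 0.95
C(4,2)·0.95^2·0.05^2 = 0.013538
C(4,3)·0.95^3·0.05^1 = 0.171475
C(4,4)·0.95^4·0.05^0 = 0.814506
Sum = 0.9995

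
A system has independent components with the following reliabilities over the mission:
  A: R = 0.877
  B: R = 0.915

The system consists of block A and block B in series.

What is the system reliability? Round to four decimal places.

0.8025

Series (A and B): 0.877000 × 0.915000 = 0.8025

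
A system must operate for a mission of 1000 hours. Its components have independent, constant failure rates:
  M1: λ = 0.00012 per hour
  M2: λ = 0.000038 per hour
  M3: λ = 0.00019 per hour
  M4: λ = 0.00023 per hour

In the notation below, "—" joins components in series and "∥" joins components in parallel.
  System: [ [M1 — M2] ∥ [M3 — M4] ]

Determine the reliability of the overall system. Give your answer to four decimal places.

0.9499

R(M1) = exp(−0.00012 × 1000) = 0.886920
R(M2) = exp(−0.000038 × 1000) = 0.962713
R(M3) = exp(−0.00019 × 1000) = 0.826959
R(M4) = exp(−0.00023 × 1000) = 0.794534
Series (M1 and M2): 0.886920 × 0.962713 = 0.853849
Series (M3 and M4): 0.826959 × 0.794534 = 0.657047
Parallel ([0.853849] and [0.657047]): 1 − (1 − 0.853849)(1 − 0.657047) = 0.9499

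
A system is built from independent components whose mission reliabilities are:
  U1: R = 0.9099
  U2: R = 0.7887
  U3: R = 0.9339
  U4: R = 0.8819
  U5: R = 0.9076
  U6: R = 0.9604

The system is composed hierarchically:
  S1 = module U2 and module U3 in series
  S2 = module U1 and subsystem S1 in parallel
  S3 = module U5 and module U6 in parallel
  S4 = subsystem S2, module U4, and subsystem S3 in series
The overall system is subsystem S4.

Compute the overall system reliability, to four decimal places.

0.8578

Series (U2 and U3): 0.788700 × 0.933900 = 0.736567
Parallel (U1 and [0.736567]): 1 − (1 − 0.909900)(1 − 0.736567) = 0.976265
Parallel (U5 and U6): 1 − (1 − 0.907600)(1 − 0.960400) = 0.996341
Series ([0.976265], U4, and [0.996341]): 0.976265 × 0.881900 × 0.996341 = 0.8578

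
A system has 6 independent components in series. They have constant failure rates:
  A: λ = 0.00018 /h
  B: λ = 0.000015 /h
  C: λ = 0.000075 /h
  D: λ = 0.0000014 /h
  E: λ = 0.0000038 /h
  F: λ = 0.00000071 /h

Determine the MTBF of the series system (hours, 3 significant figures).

3620

Series of exponential components: λ_sys = Σ λ_i
λ_sys = 0.00018 + 0.000015 + 0.000075 + 0.0000014 + 0.0000038 + 0.00000071 = 2.7591e-04 /h
MTBF = 1 / λ_sys = 3620 h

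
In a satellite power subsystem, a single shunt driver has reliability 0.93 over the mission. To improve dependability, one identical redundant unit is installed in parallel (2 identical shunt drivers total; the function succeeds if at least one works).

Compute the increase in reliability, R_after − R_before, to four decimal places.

0.0651

R_before = 0.93
R_after = 1 − (1 − 0.93)^2 = 0.9951
ΔR = 0.9951 − 0.93 = 0.0651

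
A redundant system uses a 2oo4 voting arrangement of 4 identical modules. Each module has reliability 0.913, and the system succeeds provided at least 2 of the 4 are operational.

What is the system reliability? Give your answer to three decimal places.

R = Σ_{i=2}^{4} C(4,i) p^i (1−p)^{4−i} with p = 0.913
C(4,2)·0.913^2·0.087^2 = 0.03786
C(4,3)·0.913^3·0.087^1 = 0.26484
C(4,4)·0.913^4·0.087^0 = 0.69484
Sum = 0.998

0.998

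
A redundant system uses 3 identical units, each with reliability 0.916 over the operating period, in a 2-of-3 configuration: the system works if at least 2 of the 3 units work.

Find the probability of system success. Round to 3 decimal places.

R = Σ_{i=2}^{3} C(3,i) p^i (1−p)^{3−i} with p = 0.916
C(3,2)·0.916^2·0.084^1 = 0.21144
C(3,3)·0.916^3·0.084^0 = 0.76858
Sum = 0.980

0.980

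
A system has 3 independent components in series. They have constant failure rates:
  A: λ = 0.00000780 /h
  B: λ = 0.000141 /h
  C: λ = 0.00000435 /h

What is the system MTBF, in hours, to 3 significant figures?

Series of exponential components: λ_sys = Σ λ_i
λ_sys = 0.00000780 + 0.000141 + 0.00000435 = 1.5315e-04 /h
MTBF = 1 / λ_sys = 6530 h

6530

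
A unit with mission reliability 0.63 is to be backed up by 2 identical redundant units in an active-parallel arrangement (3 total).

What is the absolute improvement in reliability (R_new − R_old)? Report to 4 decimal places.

0.3193

R_before = 0.63
R_after = 1 − (1 − 0.63)^3 = 0.9493
ΔR = 0.9493 − 0.63 = 0.3193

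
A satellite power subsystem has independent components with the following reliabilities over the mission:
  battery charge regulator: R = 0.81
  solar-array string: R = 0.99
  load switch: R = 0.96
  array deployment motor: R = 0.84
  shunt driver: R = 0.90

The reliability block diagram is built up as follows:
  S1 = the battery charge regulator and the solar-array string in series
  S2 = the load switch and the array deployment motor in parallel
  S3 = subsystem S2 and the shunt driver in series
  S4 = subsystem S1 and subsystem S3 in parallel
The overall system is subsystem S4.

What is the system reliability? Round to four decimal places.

Series (battery charge regulator and solar-array string): 0.810000 × 0.990000 = 0.801900
Parallel (load switch and array deployment motor): 1 − (1 − 0.960000)(1 − 0.840000) = 0.993600
Series ([0.993600] and shunt driver): 0.993600 × 0.900000 = 0.894240
Parallel ([0.801900] and [0.894240]): 1 − (1 − 0.801900)(1 − 0.894240) = 0.9790

0.9790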